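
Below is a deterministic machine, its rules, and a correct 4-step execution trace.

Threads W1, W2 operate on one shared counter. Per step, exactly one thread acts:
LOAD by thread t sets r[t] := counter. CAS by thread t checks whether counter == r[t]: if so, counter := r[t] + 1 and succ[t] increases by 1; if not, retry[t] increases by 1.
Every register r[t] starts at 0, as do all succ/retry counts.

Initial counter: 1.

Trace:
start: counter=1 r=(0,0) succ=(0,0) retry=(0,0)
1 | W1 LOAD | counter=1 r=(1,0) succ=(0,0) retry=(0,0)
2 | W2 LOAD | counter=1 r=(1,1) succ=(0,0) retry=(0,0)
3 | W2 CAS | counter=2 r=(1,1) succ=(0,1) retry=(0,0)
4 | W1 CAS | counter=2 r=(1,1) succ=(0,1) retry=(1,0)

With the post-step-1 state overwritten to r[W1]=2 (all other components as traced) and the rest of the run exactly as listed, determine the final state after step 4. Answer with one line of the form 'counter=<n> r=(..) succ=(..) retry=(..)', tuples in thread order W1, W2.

state after step 1 := counter=1 r=(2,0) succ=(0,0) retry=(0,0)
2 | W2 LOAD | counter=1 r=(2,1) succ=(0,0) retry=(0,0)
3 | W2 CAS | counter=2 r=(2,1) succ=(0,1) retry=(0,0)
4 | W1 CAS | counter=3 r=(2,1) succ=(1,1) retry=(0,0)

counter=3 r=(2,1) succ=(1,1) retry=(0,0)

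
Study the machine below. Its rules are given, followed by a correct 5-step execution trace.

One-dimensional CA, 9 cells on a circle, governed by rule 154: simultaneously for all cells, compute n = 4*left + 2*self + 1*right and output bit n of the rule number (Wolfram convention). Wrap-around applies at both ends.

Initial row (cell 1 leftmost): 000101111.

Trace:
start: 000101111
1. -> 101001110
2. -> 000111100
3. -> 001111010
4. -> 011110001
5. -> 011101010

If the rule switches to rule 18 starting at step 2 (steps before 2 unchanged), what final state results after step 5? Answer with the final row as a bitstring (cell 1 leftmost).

100000010

(re-executing steps 2..5 under rule 18; state before step 2: 101001110)
2. -> 000110000
3. -> 001001000
4. -> 010110100
5. -> 100000010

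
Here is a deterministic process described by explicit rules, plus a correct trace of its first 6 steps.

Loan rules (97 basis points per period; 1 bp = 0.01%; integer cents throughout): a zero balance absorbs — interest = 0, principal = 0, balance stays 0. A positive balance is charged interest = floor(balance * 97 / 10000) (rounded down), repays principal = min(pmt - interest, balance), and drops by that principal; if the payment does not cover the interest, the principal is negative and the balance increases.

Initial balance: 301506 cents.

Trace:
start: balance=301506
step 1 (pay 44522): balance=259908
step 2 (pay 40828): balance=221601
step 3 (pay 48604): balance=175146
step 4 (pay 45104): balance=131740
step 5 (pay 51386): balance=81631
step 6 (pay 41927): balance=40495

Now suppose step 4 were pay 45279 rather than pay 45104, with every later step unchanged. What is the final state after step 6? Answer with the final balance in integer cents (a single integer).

40318

(re-executing from step 4 with the substitution; state before step 4: balance=175146)
step 4 (pay 45279): balance=131565
step 5 (pay 51386): balance=81455
step 6 (pay 41927): balance=40318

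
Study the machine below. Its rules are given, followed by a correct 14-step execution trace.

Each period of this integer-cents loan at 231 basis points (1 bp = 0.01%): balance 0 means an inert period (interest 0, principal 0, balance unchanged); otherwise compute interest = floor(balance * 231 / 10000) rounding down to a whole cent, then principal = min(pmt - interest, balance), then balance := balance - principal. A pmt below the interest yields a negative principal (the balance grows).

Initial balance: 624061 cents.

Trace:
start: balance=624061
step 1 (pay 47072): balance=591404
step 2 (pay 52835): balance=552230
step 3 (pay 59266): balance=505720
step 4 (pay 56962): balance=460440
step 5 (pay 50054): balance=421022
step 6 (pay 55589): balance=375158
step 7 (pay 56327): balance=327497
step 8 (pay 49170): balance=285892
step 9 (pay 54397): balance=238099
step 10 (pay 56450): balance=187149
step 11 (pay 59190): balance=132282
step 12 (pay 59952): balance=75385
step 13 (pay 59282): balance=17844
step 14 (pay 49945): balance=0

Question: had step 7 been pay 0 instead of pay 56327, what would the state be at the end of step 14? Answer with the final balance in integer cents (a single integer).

(re-executing from step 7 with the substitution; state before step 7: balance=375158)
step 7 (pay 0): balance=383824
step 8 (pay 49170): balance=343520
step 9 (pay 54397): balance=297058
step 10 (pay 56450): balance=247470
step 11 (pay 59190): balance=193996
step 12 (pay 59952): balance=138525
step 13 (pay 59282): balance=82442
step 14 (pay 49945): balance=34401

34401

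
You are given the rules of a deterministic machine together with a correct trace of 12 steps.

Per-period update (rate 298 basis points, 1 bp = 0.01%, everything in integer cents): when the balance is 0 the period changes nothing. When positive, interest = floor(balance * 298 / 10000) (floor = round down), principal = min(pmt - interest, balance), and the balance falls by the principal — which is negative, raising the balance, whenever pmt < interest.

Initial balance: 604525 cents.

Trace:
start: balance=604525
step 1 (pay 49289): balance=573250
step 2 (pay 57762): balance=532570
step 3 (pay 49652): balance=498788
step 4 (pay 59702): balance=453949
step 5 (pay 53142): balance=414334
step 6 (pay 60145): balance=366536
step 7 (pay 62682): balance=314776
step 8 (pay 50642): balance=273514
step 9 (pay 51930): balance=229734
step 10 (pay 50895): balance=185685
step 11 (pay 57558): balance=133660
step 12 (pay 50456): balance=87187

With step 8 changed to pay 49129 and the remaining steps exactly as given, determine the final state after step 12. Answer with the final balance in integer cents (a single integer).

88888

(re-executing from step 8 with the substitution; state before step 8: balance=314776)
step 8 (pay 49129): balance=275027
step 9 (pay 51930): balance=231292
step 10 (pay 50895): balance=187289
step 11 (pay 57558): balance=135312
step 12 (pay 50456): balance=88888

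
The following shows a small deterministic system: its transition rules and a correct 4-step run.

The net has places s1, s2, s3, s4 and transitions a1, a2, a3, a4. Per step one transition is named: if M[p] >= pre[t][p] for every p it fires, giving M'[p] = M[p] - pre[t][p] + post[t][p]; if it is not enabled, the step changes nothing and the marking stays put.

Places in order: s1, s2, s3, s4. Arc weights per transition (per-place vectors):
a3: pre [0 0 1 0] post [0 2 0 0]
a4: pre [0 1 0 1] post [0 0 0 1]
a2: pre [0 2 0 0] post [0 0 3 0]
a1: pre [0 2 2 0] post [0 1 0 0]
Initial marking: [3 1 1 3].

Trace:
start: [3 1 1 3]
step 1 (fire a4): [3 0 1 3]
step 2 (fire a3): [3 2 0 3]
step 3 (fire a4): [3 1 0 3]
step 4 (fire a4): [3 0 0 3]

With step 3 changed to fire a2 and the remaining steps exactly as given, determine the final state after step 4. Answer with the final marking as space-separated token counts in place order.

3 0 3 3

(re-executing from step 3 with the substitution; state before step 3: [3 2 0 3])
step 3 (fire a2): [3 0 3 3]
step 4 (fire a4): [3 0 3 3]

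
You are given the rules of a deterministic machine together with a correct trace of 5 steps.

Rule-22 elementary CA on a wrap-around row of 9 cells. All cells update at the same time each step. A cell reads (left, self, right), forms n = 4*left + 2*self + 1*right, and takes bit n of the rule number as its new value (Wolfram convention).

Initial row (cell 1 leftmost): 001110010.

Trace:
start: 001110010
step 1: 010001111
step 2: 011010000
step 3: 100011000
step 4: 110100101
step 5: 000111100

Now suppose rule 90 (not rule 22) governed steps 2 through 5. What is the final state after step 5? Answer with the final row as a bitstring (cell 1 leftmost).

(re-executing steps 2..5 under rule 90; state before step 2: 010001111)
step 2: 001011001
step 3: 110011110
step 4: 111110010
step 5: 100011100

100011100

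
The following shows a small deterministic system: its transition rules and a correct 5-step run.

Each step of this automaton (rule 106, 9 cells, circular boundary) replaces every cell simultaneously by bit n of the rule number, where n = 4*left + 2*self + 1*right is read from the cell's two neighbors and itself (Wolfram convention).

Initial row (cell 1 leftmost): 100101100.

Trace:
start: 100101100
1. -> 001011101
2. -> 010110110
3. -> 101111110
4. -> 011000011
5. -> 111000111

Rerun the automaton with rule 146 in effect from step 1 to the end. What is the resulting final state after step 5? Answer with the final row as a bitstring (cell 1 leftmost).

001000010

(re-executing steps 1..5 under rule 146; state before step 1: 100101100)
1. -> 011000011
2. -> 000100100
3. -> 001011010
4. -> 010000001
5. -> 001000010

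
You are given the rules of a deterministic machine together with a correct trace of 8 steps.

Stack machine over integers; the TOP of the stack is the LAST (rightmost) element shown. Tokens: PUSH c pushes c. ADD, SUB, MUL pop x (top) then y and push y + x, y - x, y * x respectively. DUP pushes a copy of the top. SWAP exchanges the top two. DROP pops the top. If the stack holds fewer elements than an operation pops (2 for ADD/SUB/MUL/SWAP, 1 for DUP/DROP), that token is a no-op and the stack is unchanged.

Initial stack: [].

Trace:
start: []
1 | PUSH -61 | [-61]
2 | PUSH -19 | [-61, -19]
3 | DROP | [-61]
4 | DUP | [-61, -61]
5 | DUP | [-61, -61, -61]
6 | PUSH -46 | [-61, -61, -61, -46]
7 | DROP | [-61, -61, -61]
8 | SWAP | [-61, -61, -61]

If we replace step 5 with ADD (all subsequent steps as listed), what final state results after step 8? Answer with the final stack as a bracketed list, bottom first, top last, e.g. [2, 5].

[-122]

(re-executing from step 5 with the substitution; state before step 5: [-61, -61])
5 | ADD | [-122]
6 | PUSH -46 | [-122, -46]
7 | DROP | [-122]
8 | SWAP | [-122]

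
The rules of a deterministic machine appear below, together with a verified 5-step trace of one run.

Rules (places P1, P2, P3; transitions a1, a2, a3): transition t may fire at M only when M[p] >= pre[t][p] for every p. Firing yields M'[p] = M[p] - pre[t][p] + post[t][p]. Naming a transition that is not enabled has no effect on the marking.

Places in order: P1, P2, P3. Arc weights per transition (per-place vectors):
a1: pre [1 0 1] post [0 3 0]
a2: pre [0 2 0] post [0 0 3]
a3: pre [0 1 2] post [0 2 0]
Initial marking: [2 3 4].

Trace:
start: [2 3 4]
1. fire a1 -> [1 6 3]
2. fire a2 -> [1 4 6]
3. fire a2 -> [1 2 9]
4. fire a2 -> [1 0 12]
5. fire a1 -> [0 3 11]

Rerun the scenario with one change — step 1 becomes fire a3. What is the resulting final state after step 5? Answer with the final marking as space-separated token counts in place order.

(re-executing from step 1 with the substitution; state before step 1: [2 3 4])
1. fire a3 -> [2 4 2]
2. fire a2 -> [2 2 5]
3. fire a2 -> [2 0 8]
4. fire a2 -> [2 0 8]
5. fire a1 -> [1 3 7]

1 3 7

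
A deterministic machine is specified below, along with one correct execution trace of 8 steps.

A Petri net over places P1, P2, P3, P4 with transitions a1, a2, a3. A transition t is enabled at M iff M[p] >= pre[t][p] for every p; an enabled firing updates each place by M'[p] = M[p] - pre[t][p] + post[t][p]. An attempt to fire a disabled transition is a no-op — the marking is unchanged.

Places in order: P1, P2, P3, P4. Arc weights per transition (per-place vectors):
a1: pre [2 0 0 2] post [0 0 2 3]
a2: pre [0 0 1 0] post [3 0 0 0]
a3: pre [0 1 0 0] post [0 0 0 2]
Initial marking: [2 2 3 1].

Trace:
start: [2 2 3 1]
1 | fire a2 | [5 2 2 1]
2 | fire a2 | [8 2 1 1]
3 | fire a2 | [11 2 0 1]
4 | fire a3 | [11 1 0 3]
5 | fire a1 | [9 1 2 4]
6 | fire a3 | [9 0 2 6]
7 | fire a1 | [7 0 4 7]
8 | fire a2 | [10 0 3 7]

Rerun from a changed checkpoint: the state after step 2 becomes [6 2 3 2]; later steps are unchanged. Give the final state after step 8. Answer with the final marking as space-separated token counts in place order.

state after step 2 := [6 2 3 2]
3 | fire a2 | [9 2 2 2]
4 | fire a3 | [9 1 2 4]
5 | fire a1 | [7 1 4 5]
6 | fire a3 | [7 0 4 7]
7 | fire a1 | [5 0 6 8]
8 | fire a2 | [8 0 5 8]

8 0 5 8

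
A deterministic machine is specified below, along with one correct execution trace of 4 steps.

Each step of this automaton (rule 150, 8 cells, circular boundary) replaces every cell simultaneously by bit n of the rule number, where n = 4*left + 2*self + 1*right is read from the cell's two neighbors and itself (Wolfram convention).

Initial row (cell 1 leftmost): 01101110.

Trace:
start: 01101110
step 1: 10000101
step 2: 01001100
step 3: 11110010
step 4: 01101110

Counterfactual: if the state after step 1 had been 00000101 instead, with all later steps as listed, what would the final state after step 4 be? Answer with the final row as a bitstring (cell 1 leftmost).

state after step 1 := 00000101
step 2: 10001101
step 3: 01010000
step 4: 11011000

11011000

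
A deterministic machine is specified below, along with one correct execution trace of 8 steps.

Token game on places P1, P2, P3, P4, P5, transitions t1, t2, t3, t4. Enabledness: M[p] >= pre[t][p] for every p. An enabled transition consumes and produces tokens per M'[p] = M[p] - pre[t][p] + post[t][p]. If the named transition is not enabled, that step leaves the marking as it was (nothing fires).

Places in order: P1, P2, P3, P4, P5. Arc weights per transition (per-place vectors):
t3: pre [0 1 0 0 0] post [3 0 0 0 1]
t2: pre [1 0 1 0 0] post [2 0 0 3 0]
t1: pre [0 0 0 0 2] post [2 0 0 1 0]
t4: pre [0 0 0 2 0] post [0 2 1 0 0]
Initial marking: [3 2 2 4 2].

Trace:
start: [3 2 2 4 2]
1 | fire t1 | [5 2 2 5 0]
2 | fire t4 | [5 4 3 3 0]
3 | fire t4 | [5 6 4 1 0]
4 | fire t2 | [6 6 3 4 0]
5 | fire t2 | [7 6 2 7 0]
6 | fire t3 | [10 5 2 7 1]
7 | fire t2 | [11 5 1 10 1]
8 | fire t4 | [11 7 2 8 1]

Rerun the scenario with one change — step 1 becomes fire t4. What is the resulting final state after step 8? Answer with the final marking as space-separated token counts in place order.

9 7 2 7 3

(re-executing from step 1 with the substitution; state before step 1: [3 2 2 4 2])
1 | fire t4 | [3 4 3 2 2]
2 | fire t4 | [3 6 4 0 2]
3 | fire t4 | [3 6 4 0 2]
4 | fire t2 | [4 6 3 3 2]
5 | fire t2 | [5 6 2 6 2]
6 | fire t3 | [8 5 2 6 3]
7 | fire t2 | [9 5 1 9 3]
8 | fire t4 | [9 7 2 7 3]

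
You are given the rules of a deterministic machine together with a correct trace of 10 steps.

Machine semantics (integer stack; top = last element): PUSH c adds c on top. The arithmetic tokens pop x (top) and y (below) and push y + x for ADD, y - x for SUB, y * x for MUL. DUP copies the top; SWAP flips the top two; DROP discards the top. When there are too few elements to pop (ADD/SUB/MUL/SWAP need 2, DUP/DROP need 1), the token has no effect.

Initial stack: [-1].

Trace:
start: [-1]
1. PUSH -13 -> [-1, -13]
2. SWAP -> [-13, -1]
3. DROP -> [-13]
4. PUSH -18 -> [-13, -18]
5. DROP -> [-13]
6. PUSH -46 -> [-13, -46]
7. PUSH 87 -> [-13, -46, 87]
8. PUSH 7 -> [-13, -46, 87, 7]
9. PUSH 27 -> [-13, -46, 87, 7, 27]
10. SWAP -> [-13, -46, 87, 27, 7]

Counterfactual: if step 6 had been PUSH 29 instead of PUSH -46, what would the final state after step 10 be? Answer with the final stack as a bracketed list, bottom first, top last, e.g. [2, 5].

[-13, 29, 87, 27, 7]

(re-executing from step 6 with the substitution; state before step 6: [-13])
6. PUSH 29 -> [-13, 29]
7. PUSH 87 -> [-13, 29, 87]
8. PUSH 7 -> [-13, 29, 87, 7]
9. PUSH 27 -> [-13, 29, 87, 7, 27]
10. SWAP -> [-13, 29, 87, 27, 7]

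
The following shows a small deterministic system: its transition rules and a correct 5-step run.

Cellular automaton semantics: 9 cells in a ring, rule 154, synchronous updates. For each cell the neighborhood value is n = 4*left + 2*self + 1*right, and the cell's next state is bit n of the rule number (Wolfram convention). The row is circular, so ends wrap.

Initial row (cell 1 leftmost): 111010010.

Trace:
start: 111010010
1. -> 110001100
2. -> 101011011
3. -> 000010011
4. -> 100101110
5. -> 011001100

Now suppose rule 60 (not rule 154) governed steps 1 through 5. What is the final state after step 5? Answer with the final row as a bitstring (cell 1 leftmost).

001001000

(re-executing steps 1..5 under rule 60; state before step 1: 111010010)
1. -> 100111011
2. -> 010100110
3. -> 011110101
4. -> 110001111
5. -> 001001000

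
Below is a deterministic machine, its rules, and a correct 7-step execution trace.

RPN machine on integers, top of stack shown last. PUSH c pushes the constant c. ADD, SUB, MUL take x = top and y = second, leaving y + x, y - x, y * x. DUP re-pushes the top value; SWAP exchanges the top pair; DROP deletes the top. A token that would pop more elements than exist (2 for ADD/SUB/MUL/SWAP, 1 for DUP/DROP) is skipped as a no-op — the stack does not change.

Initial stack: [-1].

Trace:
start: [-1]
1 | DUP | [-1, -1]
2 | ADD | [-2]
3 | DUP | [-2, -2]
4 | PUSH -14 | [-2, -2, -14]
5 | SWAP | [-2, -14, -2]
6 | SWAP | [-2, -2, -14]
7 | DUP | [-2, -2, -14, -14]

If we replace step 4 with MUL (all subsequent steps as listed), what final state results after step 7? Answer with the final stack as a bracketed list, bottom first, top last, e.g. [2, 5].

(re-executing from step 4 with the substitution; state before step 4: [-2, -2])
4 | MUL | [4]
5 | SWAP | [4]
6 | SWAP | [4]
7 | DUP | [4, 4]

[4, 4]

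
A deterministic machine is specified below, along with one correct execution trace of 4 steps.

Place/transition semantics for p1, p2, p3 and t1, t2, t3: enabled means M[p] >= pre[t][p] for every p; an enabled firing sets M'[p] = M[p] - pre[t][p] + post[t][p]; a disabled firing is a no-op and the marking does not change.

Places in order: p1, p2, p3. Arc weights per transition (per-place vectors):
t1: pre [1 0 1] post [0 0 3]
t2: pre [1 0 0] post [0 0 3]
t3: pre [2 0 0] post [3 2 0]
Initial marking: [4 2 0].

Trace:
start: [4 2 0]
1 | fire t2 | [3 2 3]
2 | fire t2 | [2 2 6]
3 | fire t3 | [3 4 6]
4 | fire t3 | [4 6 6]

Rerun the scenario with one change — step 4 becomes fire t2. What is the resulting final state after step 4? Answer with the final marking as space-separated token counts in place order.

(re-executing from step 4 with the substitution; state before step 4: [3 4 6])
4 | fire t2 | [2 4 9]

2 4 9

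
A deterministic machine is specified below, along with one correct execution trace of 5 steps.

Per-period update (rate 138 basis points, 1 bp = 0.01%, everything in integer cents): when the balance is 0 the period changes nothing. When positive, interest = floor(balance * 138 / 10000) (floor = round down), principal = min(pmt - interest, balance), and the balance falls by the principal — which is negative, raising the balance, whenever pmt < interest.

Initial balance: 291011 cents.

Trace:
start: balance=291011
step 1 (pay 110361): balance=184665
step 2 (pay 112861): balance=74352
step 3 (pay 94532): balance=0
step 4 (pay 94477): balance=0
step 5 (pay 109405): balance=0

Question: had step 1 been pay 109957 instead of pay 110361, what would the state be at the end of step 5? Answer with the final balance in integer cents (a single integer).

0

(re-executing from step 1 with the substitution; state before step 1: balance=291011)
step 1 (pay 109957): balance=185069
step 2 (pay 112861): balance=74761
step 3 (pay 94532): balance=0
step 4 (pay 94477): balance=0
step 5 (pay 109405): balance=0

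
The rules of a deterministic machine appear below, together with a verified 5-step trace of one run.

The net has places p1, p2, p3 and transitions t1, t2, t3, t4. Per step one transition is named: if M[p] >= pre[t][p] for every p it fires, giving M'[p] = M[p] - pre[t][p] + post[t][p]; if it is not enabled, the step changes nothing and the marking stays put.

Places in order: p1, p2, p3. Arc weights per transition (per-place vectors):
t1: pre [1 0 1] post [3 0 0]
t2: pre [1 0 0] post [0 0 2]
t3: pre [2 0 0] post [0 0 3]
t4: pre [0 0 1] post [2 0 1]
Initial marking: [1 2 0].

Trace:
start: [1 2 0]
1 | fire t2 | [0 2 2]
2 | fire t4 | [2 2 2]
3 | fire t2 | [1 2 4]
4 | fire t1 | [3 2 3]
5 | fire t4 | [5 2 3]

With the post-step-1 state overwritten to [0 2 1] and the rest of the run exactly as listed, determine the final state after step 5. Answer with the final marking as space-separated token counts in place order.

state after step 1 := [0 2 1]
2 | fire t4 | [2 2 1]
3 | fire t2 | [1 2 3]
4 | fire t1 | [3 2 2]
5 | fire t4 | [5 2 2]

5 2 2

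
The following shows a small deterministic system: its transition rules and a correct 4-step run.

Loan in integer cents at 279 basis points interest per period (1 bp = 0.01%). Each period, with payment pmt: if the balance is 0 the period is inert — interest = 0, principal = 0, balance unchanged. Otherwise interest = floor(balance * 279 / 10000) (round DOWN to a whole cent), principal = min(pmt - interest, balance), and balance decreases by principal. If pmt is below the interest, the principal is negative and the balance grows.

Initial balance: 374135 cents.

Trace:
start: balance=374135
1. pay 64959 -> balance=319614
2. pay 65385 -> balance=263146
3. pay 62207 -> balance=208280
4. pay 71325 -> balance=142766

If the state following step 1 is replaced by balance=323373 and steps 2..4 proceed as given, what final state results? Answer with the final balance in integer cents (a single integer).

state after step 1 := balance=323373
2. pay 65385 -> balance=267010
3. pay 62207 -> balance=212252
4. pay 71325 -> balance=146848

146848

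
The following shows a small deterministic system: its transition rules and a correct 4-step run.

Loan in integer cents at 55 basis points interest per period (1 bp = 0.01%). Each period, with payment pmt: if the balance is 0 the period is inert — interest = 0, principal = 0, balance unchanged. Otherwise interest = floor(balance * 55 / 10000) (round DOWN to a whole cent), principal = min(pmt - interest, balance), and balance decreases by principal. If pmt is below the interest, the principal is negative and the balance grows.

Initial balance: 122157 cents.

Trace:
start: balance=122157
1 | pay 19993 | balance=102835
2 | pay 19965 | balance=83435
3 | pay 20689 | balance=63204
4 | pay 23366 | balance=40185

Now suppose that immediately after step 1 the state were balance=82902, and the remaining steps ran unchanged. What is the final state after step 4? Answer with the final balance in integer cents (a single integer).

state after step 1 := balance=82902
2 | pay 19965 | balance=63392
3 | pay 20689 | balance=43051
4 | pay 23366 | balance=19921

19921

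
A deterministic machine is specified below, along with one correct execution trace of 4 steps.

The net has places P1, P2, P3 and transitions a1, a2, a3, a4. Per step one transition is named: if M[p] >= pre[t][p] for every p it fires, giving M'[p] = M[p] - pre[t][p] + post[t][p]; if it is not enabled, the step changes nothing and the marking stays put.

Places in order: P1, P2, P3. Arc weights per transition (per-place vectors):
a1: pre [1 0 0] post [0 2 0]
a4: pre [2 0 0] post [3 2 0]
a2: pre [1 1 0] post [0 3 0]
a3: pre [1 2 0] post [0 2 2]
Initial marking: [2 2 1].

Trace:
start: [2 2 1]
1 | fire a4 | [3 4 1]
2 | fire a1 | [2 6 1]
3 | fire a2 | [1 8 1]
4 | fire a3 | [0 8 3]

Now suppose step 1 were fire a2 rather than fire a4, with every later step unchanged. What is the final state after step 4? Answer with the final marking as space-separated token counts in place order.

0 6 1

(re-executing from step 1 with the substitution; state before step 1: [2 2 1])
1 | fire a2 | [1 4 1]
2 | fire a1 | [0 6 1]
3 | fire a2 | [0 6 1]
4 | fire a3 | [0 6 1]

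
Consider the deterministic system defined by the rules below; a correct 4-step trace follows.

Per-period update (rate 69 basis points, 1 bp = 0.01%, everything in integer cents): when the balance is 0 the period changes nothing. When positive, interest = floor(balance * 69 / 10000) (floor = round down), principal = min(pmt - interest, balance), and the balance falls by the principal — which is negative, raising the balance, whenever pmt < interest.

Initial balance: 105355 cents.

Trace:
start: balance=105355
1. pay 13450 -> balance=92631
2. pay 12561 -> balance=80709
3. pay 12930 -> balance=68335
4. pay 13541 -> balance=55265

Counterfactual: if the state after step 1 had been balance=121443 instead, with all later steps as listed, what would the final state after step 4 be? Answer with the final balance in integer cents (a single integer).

84678

state after step 1 := balance=121443
2. pay 12561 -> balance=109719
3. pay 12930 -> balance=97546
4. pay 13541 -> balance=84678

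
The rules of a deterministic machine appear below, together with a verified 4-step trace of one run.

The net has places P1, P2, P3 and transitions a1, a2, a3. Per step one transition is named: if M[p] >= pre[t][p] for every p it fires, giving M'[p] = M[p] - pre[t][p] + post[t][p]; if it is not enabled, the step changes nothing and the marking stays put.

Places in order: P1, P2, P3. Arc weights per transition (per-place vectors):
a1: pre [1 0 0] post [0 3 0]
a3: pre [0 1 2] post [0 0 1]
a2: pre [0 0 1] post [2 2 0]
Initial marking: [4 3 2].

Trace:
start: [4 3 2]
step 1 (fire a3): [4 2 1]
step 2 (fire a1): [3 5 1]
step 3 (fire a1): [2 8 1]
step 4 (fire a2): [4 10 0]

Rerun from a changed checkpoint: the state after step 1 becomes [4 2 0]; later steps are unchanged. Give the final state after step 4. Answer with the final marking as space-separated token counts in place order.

state after step 1 := [4 2 0]
step 2 (fire a1): [3 5 0]
step 3 (fire a1): [2 8 0]
step 4 (fire a2): [2 8 0]

2 8 0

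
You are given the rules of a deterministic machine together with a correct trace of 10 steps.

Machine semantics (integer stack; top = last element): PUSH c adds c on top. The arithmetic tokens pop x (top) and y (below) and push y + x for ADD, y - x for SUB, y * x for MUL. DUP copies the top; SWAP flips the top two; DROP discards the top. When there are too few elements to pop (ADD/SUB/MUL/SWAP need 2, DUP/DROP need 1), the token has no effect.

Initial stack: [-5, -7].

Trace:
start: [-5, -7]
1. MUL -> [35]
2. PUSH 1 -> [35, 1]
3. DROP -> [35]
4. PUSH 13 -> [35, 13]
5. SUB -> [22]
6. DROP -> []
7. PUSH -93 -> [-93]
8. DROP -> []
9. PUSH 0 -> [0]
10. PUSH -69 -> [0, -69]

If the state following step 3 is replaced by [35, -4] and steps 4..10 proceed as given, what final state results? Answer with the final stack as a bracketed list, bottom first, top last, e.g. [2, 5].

state after step 3 := [35, -4]
4. PUSH 13 -> [35, -4, 13]
5. SUB -> [35, -17]
6. DROP -> [35]
7. PUSH -93 -> [35, -93]
8. DROP -> [35]
9. PUSH 0 -> [35, 0]
10. PUSH -69 -> [35, 0, -69]

[35, 0, -69]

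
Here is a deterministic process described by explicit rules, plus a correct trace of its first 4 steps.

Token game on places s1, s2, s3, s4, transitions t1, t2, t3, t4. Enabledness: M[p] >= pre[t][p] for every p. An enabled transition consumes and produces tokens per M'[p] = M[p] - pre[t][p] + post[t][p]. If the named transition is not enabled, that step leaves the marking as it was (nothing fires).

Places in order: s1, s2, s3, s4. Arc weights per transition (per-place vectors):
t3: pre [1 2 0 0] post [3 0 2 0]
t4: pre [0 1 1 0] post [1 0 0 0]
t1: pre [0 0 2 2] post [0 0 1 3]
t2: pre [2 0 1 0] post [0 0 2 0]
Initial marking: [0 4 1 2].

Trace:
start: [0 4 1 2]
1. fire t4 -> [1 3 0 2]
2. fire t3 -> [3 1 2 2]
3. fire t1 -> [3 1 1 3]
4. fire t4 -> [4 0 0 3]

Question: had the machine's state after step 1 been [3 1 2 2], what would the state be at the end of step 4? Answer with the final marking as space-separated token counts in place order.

state after step 1 := [3 1 2 2]
2. fire t3 -> [3 1 2 2]
3. fire t1 -> [3 1 1 3]
4. fire t4 -> [4 0 0 3]

4 0 0 3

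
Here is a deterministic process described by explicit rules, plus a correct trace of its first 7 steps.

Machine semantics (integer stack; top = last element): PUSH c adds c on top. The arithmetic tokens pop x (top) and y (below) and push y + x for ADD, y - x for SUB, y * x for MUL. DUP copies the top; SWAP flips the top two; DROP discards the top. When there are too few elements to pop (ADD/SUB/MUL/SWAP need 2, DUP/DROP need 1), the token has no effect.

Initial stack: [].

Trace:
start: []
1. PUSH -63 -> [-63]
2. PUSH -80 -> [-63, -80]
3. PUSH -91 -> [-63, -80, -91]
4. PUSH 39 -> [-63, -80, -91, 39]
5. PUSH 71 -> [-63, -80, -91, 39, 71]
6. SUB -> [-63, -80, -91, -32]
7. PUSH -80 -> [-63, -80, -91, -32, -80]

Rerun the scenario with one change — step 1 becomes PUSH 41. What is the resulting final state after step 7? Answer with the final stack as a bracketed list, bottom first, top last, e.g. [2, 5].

(re-executing from step 1 with the substitution; state before step 1: [])
1. PUSH 41 -> [41]
2. PUSH -80 -> [41, -80]
3. PUSH -91 -> [41, -80, -91]
4. PUSH 39 -> [41, -80, -91, 39]
5. PUSH 71 -> [41, -80, -91, 39, 71]
6. SUB -> [41, -80, -91, -32]
7. PUSH -80 -> [41, -80, -91, -32, -80]

[41, -80, -91, -32, -80]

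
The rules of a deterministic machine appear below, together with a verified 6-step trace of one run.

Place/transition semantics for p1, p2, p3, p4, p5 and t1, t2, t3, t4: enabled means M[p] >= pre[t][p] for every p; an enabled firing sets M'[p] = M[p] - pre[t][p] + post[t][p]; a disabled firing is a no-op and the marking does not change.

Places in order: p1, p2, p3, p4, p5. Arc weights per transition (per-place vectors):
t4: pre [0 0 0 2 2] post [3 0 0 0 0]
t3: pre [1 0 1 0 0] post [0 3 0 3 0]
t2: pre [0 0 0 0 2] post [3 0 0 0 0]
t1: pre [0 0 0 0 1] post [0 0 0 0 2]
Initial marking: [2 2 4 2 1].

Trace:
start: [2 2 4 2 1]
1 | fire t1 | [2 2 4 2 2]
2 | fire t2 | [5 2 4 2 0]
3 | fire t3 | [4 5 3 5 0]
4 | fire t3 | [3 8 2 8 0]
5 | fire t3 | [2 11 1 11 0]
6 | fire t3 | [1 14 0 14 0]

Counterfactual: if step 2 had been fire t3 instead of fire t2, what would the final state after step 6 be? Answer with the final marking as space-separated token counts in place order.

0 8 2 8 2

(re-executing from step 2 with the substitution; state before step 2: [2 2 4 2 2])
2 | fire t3 | [1 5 3 5 2]
3 | fire t3 | [0 8 2 8 2]
4 | fire t3 | [0 8 2 8 2]
5 | fire t3 | [0 8 2 8 2]
6 | fire t3 | [0 8 2 8 2]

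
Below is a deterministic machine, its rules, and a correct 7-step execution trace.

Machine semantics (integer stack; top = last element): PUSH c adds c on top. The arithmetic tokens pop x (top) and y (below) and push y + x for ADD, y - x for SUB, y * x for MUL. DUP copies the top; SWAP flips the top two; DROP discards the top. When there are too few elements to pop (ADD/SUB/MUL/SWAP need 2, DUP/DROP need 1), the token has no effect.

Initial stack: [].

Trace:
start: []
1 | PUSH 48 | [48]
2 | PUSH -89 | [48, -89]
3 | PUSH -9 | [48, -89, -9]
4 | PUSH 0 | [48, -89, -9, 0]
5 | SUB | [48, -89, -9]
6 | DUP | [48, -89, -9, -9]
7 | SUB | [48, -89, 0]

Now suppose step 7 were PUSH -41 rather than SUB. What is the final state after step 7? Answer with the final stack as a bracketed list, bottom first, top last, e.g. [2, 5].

[48, -89, -9, -9, -41]

(re-executing from step 7 with the substitution; state before step 7: [48, -89, -9, -9])
7 | PUSH -41 | [48, -89, -9, -9, -41]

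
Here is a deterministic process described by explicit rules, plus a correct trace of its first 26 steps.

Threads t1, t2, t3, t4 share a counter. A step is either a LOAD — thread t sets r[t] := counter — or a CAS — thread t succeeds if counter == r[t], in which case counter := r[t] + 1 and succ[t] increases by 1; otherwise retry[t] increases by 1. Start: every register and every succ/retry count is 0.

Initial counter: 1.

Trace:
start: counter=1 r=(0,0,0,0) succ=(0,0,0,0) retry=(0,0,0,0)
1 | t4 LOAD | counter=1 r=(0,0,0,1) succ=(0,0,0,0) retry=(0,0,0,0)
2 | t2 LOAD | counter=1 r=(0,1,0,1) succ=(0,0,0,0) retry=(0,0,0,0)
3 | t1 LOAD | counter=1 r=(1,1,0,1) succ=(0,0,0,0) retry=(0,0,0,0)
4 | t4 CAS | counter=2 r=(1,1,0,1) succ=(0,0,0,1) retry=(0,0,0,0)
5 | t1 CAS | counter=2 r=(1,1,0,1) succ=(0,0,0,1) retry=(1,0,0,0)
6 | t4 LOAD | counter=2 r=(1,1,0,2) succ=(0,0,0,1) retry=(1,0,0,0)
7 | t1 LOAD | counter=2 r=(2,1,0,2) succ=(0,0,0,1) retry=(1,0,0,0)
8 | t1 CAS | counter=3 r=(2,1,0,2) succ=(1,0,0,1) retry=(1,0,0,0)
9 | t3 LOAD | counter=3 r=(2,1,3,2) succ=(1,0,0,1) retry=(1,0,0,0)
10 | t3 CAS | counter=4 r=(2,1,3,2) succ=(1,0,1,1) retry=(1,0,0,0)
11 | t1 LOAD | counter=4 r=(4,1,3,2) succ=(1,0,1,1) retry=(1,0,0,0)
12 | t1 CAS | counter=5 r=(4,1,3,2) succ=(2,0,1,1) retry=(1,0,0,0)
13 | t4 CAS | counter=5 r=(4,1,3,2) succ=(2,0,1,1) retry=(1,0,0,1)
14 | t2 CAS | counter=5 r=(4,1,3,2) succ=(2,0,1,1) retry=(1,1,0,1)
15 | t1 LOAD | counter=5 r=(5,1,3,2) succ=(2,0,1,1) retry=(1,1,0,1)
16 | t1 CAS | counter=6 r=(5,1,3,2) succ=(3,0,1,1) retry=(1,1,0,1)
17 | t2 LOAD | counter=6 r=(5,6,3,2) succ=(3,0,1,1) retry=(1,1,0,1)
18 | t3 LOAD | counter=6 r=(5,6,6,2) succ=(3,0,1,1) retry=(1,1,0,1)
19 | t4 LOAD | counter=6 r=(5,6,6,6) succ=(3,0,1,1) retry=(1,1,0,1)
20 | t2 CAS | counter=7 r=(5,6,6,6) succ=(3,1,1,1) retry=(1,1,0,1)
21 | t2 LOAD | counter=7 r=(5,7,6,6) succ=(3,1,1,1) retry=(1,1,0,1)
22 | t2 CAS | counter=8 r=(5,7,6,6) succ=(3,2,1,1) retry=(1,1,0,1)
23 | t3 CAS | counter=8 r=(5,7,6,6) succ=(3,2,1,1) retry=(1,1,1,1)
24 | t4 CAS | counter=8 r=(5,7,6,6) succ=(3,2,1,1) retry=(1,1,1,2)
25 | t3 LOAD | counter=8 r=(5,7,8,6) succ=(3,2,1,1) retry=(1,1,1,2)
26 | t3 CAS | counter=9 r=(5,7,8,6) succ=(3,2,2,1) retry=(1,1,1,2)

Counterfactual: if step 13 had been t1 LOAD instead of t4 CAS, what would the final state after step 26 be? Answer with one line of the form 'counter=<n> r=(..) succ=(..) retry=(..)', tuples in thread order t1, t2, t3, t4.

counter=9 r=(5,7,8,6) succ=(3,2,2,1) retry=(1,1,1,1)

(re-executing from step 13 with the substitution; state before step 13: counter=5 r=(4,1,3,2) succ=(2,0,1,1) retry=(1,0,0,0))
13 | t1 LOAD | counter=5 r=(5,1,3,2) succ=(2,0,1,1) retry=(1,0,0,0)
14 | t2 CAS | counter=5 r=(5,1,3,2) succ=(2,0,1,1) retry=(1,1,0,0)
15 | t1 LOAD | counter=5 r=(5,1,3,2) succ=(2,0,1,1) retry=(1,1,0,0)
16 | t1 CAS | counter=6 r=(5,1,3,2) succ=(3,0,1,1) retry=(1,1,0,0)
17 | t2 LOAD | counter=6 r=(5,6,3,2) succ=(3,0,1,1) retry=(1,1,0,0)
18 | t3 LOAD | counter=6 r=(5,6,6,2) succ=(3,0,1,1) retry=(1,1,0,0)
19 | t4 LOAD | counter=6 r=(5,6,6,6) succ=(3,0,1,1) retry=(1,1,0,0)
20 | t2 CAS | counter=7 r=(5,6,6,6) succ=(3,1,1,1) retry=(1,1,0,0)
21 | t2 LOAD | counter=7 r=(5,7,6,6) succ=(3,1,1,1) retry=(1,1,0,0)
22 | t2 CAS | counter=8 r=(5,7,6,6) succ=(3,2,1,1) retry=(1,1,0,0)
23 | t3 CAS | counter=8 r=(5,7,6,6) succ=(3,2,1,1) retry=(1,1,1,0)
24 | t4 CAS | counter=8 r=(5,7,6,6) succ=(3,2,1,1) retry=(1,1,1,1)
25 | t3 LOAD | counter=8 r=(5,7,8,6) succ=(3,2,1,1) retry=(1,1,1,1)
26 | t3 CAS | counter=9 r=(5,7,8,6) succ=(3,2,2,1) retry=(1,1,1,1)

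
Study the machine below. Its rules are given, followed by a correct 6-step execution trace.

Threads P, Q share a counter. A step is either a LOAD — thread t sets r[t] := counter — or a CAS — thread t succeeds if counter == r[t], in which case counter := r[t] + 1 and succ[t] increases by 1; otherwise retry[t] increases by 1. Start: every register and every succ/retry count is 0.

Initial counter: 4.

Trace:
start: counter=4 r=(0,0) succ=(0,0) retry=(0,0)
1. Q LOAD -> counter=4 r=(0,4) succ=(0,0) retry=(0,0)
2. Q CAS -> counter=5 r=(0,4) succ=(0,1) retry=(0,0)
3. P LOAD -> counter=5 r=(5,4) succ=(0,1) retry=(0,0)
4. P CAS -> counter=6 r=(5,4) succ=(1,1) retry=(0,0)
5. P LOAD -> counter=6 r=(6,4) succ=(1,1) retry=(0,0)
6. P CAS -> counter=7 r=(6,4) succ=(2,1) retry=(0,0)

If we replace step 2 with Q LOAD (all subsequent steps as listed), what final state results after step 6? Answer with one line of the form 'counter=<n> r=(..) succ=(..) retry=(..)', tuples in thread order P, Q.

(re-executing from step 2 with the substitution; state before step 2: counter=4 r=(0,4) succ=(0,0) retry=(0,0))
2. Q LOAD -> counter=4 r=(0,4) succ=(0,0) retry=(0,0)
3. P LOAD -> counter=4 r=(4,4) succ=(0,0) retry=(0,0)
4. P CAS -> counter=5 r=(4,4) succ=(1,0) retry=(0,0)
5. P LOAD -> counter=5 r=(5,4) succ=(1,0) retry=(0,0)
6. P CAS -> counter=6 r=(5,4) succ=(2,0) retry=(0,0)

counter=6 r=(5,4) succ=(2,0) retry=(0,0)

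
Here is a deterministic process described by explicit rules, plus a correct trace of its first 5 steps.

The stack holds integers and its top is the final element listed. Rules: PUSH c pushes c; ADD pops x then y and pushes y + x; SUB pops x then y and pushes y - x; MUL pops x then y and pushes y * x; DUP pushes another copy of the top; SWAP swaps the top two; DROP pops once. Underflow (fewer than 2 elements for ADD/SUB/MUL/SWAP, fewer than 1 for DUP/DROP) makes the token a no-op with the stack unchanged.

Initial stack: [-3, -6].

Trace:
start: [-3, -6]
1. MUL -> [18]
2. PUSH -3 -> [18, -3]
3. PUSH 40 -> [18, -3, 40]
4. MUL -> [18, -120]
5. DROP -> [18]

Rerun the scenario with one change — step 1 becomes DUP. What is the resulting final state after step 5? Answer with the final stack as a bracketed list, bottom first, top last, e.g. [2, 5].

[-3, -6, -6]

(re-executing from step 1 with the substitution; state before step 1: [-3, -6])
1. DUP -> [-3, -6, -6]
2. PUSH -3 -> [-3, -6, -6, -3]
3. PUSH 40 -> [-3, -6, -6, -3, 40]
4. MUL -> [-3, -6, -6, -120]
5. DROP -> [-3, -6, -6]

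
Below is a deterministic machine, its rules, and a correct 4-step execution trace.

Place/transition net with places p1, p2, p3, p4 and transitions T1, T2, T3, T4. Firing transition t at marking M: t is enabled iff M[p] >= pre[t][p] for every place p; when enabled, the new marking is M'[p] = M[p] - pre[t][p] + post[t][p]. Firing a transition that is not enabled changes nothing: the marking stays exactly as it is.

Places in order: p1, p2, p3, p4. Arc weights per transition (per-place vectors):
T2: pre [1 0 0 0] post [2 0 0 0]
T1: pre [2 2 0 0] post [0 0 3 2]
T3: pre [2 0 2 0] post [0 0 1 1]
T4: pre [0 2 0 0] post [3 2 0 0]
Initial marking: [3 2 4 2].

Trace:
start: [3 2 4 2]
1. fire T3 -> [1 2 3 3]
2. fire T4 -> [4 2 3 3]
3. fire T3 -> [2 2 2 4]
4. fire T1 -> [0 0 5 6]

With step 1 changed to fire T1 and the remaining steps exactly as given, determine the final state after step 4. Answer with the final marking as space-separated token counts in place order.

1 0 7 4

(re-executing from step 1 with the substitution; state before step 1: [3 2 4 2])
1. fire T1 -> [1 0 7 4]
2. fire T4 -> [1 0 7 4]
3. fire T3 -> [1 0 7 4]
4. fire T1 -> [1 0 7 4]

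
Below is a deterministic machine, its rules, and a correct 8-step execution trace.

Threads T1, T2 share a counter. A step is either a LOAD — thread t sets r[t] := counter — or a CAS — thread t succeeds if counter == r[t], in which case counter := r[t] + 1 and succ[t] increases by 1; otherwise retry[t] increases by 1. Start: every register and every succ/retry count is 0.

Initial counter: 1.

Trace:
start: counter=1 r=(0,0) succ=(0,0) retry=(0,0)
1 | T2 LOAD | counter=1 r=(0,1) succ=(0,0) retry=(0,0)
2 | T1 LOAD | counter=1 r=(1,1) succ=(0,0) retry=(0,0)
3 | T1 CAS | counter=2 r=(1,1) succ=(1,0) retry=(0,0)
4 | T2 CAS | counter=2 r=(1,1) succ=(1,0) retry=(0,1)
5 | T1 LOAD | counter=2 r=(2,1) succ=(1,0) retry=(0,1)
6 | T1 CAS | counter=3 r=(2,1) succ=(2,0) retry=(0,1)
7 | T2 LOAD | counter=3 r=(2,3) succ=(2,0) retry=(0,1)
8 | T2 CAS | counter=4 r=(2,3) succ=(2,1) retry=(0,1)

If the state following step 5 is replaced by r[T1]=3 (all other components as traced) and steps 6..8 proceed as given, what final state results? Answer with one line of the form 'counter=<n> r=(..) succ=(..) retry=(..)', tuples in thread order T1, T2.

counter=3 r=(3,2) succ=(1,1) retry=(1,1)

state after step 5 := counter=2 r=(3,1) succ=(1,0) retry=(0,1)
6 | T1 CAS | counter=2 r=(3,1) succ=(1,0) retry=(1,1)
7 | T2 LOAD | counter=2 r=(3,2) succ=(1,0) retry=(1,1)
8 | T2 CAS | counter=3 r=(3,2) succ=(1,1) retry=(1,1)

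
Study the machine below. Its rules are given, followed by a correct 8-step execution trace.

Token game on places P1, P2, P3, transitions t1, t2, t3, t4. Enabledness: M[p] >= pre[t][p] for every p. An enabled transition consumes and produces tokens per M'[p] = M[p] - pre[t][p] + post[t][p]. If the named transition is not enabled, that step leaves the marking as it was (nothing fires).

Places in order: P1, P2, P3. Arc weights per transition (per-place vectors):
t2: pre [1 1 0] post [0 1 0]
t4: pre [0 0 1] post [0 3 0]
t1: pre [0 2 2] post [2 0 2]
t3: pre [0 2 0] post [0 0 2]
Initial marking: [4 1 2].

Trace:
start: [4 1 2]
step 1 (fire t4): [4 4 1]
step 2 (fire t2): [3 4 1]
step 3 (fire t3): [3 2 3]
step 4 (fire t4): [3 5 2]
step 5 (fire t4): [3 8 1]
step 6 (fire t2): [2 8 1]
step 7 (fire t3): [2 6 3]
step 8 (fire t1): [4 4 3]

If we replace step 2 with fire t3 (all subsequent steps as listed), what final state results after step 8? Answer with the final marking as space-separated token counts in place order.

(re-executing from step 2 with the substitution; state before step 2: [4 4 1])
step 2 (fire t3): [4 2 3]
step 3 (fire t3): [4 0 5]
step 4 (fire t4): [4 3 4]
step 5 (fire t4): [4 6 3]
step 6 (fire t2): [3 6 3]
step 7 (fire t3): [3 4 5]
step 8 (fire t1): [5 2 5]

5 2 5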